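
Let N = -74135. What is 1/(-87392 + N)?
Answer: -1/161527 ≈ -6.1909e-6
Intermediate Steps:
1/(-87392 + N) = 1/(-87392 - 74135) = 1/(-161527) = -1/161527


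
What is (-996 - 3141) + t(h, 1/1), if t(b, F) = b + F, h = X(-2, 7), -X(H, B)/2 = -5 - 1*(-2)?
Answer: -4130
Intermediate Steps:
X(H, B) = 6 (X(H, B) = -2*(-5 - 1*(-2)) = -2*(-5 + 2) = -2*(-3) = 6)
h = 6
t(b, F) = F + b
(-996 - 3141) + t(h, 1/1) = (-996 - 3141) + (1/1 + 6) = -4137 + (1 + 6) = -4137 + 7 = -4130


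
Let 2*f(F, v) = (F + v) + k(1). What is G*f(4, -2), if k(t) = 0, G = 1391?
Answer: 1391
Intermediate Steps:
f(F, v) = F/2 + v/2 (f(F, v) = ((F + v) + 0)/2 = (F + v)/2 = F/2 + v/2)
G*f(4, -2) = 1391*((1/2)*4 + (1/2)*(-2)) = 1391*(2 - 1) = 1391*1 = 1391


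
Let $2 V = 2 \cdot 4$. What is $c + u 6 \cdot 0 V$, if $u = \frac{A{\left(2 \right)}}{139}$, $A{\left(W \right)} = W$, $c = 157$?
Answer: $157$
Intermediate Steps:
$V = 4$ ($V = \frac{2 \cdot 4}{2} = \frac{1}{2} \cdot 8 = 4$)
$u = \frac{2}{139} \approx 0.014388$
$c + u 6 \cdot 0 V = 157 + \frac{2 \cdot 6 \cdot 0 \cdot 4}{139} = 157 + \frac{2 \cdot 0 \cdot 4}{139} = 157 + \frac{2}{139} \cdot 0 = 157 + 0 = 157$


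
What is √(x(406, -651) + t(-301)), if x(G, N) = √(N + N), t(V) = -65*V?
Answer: √(19565 + I*√1302) ≈ 139.88 + 0.129*I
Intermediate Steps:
x(G, N) = √2*√N (x(G, N) = √(2*N) = √2*√N)
√(x(406, -651) + t(-301)) = √(√2*√(-651) - 65*(-301)) = √(√2*(I*√651) + 19565) = √(I*√1302 + 19565) = √(19565 + I*√1302)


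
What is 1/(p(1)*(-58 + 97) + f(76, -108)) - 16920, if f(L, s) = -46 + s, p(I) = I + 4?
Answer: -693719/41 ≈ -16920.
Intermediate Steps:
p(I) = 4 + I
1/(p(1)*(-58 + 97) + f(76, -108)) - 16920 = 1/((4 + 1)*(-58 + 97) + (-46 - 108)) - 16920 = 1/(5*39 - 154) - 16920 = 1/(195 - 154) - 16920 = 1/41 - 16920 = -693719/41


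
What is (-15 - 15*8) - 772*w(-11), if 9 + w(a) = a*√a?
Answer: 6813 + 8492*I*√11 ≈ 6813.0 + 28165.0*I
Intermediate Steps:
w(a) = -9 + a^(3/2) (w(a) = -9 + a*√a = -9 + a^(3/2))
(-15 - 15*8) - 772*w(-11) = (-15 - 15*8) - 772*(-9 + (-11)^(3/2)) = (-15 - 120) - 772*(-9 - 11*I*√11) = -135 + (6948 + 8492*I*√11) = 6813 + 8492*I*√11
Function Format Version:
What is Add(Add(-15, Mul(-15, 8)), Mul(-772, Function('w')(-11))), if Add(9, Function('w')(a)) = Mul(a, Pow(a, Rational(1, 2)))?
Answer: Add(6813, Mul(8492, I, Pow(11, Rational(1, 2)))) ≈ Add(6813.0, Mul(28165., I))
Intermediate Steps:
Function('w')(a) = Add(-9, Pow(a, Rational(3, 2))) (Function('w')(a) = Add(-9, Mul(a, Pow(a, Rational(1, 2)))) = Add(-9, Pow(a, Rational(3, 2))))
Add(Add(-15, Mul(-15, 8)), Mul(-772, Function('w')(-11))) = Add(Add(-15, Mul(-15, 8)), Mul(-772, Add(-9, Pow(-11, Rational(3, 2))))) = Add(Add(-15, -120), Mul(-772, Add(-9, Mul(-11, I, Pow(11, Rational(1, 2)))))) = Add(-135, Add(6948, Mul(8492, I, Pow(11, Rational(1, 2))))) = Add(6813, Mul(8492, I, Pow(11, Rational(1, 2))))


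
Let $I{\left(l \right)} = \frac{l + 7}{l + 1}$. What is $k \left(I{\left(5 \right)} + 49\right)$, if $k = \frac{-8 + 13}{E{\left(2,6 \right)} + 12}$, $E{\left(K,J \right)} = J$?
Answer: $\frac{85}{6} \approx 14.167$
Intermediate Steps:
$k = \frac{5}{18}$ ($k = \frac{-8 + 13}{6 + 12} = \frac{5}{18} \approx 0.27778$)
$I{\left(l \right)} = \frac{7 + l}{1 + l}$
$k \left(I{\left(5 \right)} + 49\right) = \frac{5 \left(\frac{7 + 5}{1 + 5} + 49\right)}{18} = \frac{5 \left(\frac{1}{6} \cdot 12 + 49\right)}{18} = \frac{5 \left(2 + 49\right)}{18} = \frac{5}{18} \cdot 51 = \frac{85}{6}$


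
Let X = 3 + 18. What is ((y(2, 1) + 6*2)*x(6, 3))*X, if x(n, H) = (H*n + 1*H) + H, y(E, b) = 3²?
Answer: 10584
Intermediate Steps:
y(E, b) = 9
X = 21
x(n, H) = 2*H + H*n (x(n, H) = (H*n + H) + H = (H + H*n) + H = 2*H + H*n)
((y(2, 1) + 6*2)*x(6, 3))*X = ((9 + 6*2)*(3*(2 + 6)))*21 = ((9 + 12)*(3*8))*21 = (21*24)*21 = 504*21 = 10584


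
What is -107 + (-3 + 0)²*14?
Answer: 19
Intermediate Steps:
-107 + (-3 + 0)²*14 = -107 + (-3)²*14 = -107 + 9*14 = -107 + 126 = 19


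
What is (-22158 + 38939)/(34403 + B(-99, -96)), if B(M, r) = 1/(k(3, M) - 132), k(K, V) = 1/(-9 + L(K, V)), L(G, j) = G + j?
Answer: 232601441/476859878 ≈ 0.48778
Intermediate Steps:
k(K, V) = 1/(-9 + K + V) (k(K, V) = 1/(-9 + (K + V)) = 1/(-9 + K + V))
B(M, r) = 1/(-132 + 1/(-6 + M)) (B(M, r) = 1/(1/(-9 + 3 + M) - 132) = 1/(1/(-6 + M) - 132) = 1/(-132 + 1/(-6 + M)))
(-22158 + 38939)/(34403 + B(-99, -96)) = (-22158 + 38939)/(34403 + (6 - 1*(-99))/(-793 + 132*(-99))) = 16781/(34403 + (6 + 99)/(-793 - 13068)) = 16781/(34403 + 105/(-13861)) = 16781/(34403 - 1/13861*105) = 16781/(34403 - 105/13861) = 16781/(476859878/13861) = 16781*(13861/476859878) = 232601441/476859878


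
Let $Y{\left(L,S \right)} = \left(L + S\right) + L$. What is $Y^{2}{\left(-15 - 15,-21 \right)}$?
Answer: $6561$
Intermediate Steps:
$Y{\left(L,S \right)} = S + 2 L$
$Y^{2}{\left(-15 - 15,-21 \right)} = \left(-21 + 2 \left(-15 - 15\right)\right)^{2} = \left(-21 + 2 \left(-30\right)\right)^{2} = \left(-21 - 60\right)^{2} = \left(-81\right)^{2} = 6561$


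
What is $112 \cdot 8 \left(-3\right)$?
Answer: $-2688$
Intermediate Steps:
$112 \cdot 8 \left(-3\right) = 112 \left(-24\right) = -2688$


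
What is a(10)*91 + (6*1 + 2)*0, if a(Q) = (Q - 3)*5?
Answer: 3185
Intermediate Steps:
a(Q) = -15 + 5*Q (a(Q) = (-3 + Q)*5 = -15 + 5*Q)
a(10)*91 + (6*1 + 2)*0 = (-15 + 5*10)*91 + (6*1 + 2)*0 = (-15 + 50)*91 + (6 + 2)*0 = 35*91 + 8*0 = 3185 + 0 = 3185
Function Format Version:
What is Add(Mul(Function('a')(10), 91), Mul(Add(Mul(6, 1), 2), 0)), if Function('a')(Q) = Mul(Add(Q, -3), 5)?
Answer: 3185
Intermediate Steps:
Function('a')(Q) = Add(-15, Mul(5, Q)) (Function('a')(Q) = Mul(Add(-3, Q), 5) = Add(-15, Mul(5, Q)))
Add(Mul(Function('a')(10), 91), Mul(Add(Mul(6, 1), 2), 0)) = Add(Mul(Add(-15, Mul(5, 10)), 91), Mul(Add(Mul(6, 1), 2), 0)) = Add(Mul(Add(-15, 50), 91), Mul(Add(6, 2), 0)) = Add(Mul(35, 91), Mul(8, 0)) = Add(3185, 0) = 3185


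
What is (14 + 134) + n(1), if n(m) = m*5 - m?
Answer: 152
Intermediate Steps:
n(m) = 4*m (n(m) = 5*m - m = 4*m)
(14 + 134) + n(1) = (14 + 134) + 4*1 = 148 + 4 = 152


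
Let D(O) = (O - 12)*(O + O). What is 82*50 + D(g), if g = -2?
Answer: 4156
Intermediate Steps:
D(O) = 2*O*(-12 + O) (D(O) = (-12 + O)*(2*O) = 2*O*(-12 + O))
82*50 + D(g) = 82*50 + 2*(-2)*(-12 - 2) = 4100 + 2*(-2)*(-14) = 4100 + 56 = 4156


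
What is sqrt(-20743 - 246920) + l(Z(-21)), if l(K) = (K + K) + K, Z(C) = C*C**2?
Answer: -27783 + I*sqrt(267663) ≈ -27783.0 + 517.36*I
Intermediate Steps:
Z(C) = C**3
l(K) = 3*K (l(K) = 2*K + K = 3*K)
sqrt(-20743 - 246920) + l(Z(-21)) = sqrt(-20743 - 246920) + 3*(-21)**3 = sqrt(-267663) + 3*(-9261) = I*sqrt(267663) - 27783 = -27783 + I*sqrt(267663)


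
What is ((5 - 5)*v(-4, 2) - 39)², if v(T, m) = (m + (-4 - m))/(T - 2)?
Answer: 1521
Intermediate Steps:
v(T, m) = -4/(-2 + T)
((5 - 5)*v(-4, 2) - 39)² = ((5 - 5)*(-4/(-2 - 4)) - 39)² = (0*(-4/(-6)) - 39)² = (0*(-4*(-⅙)) - 39)² = (0*(⅔) - 39)² = (0 - 39)² = (-39)² = 1521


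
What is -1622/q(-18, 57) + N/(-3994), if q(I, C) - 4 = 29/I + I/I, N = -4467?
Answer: -116336337/243634 ≈ -477.50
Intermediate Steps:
q(I, C) = 5 + 29/I (q(I, C) = 4 + (29/I + I/I) = 4 + (29/I + 1) = 4 + (1 + 29/I) = 5 + 29/I)
-1622/q(-18, 57) + N/(-3994) = -1622/(5 + 29/(-18)) - 4467/(-3994) = -1622/(5 + 29*(-1/18)) - 4467*(-1/3994) = -1622/(5 - 29/18) + 4467/3994 = -1622/61/18 + 4467/3994 = -1622*18/61 + 4467/3994 = -29196/61 + 4467/3994 = -116336337/243634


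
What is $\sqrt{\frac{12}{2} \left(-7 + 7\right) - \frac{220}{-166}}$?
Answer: $\frac{\sqrt{9130}}{83} \approx 1.1512$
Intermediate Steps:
$\sqrt{\frac{12}{2} \left(-7 + 7\right) - \frac{220}{-166}} = \sqrt{12 \cdot \frac{1}{2} \cdot 0 - - \frac{110}{83}} = \sqrt{6 \cdot 0 + \frac{110}{83}} = \sqrt{0 + \frac{110}{83}} = \sqrt{\frac{110}{83}} = \frac{\sqrt{9130}}{83}$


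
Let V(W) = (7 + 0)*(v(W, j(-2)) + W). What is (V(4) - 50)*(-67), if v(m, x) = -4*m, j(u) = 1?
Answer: 8978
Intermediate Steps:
V(W) = -21*W (V(W) = (7 + 0)*(-4*W + W) = 7*(-3*W) = -21*W)
(V(4) - 50)*(-67) = (-21*4 - 50)*(-67) = (-84 - 50)*(-67) = -134*(-67) = 8978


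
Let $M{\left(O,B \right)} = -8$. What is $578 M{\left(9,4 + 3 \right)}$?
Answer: $-4624$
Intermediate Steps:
$578 M{\left(9,4 + 3 \right)} = 578 \left(-8\right) = -4624$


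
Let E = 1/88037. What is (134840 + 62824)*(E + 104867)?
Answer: 1824868852677120/88037 ≈ 2.0728e+10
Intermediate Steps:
E = 1/88037 ≈ 1.1359e-5
(134840 + 62824)*(E + 104867) = (134840 + 62824)*(1/88037 + 104867) = 197664*(9232176080/88037) = 1824868852677120/88037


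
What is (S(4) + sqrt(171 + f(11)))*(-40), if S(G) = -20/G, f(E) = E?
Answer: 200 - 40*sqrt(182) ≈ -339.63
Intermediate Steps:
(S(4) + sqrt(171 + f(11)))*(-40) = (-20/4 + sqrt(171 + 11))*(-40) = (-20*1/4 + sqrt(182))*(-40) = (-5 + sqrt(182))*(-40) = 200 - 40*sqrt(182)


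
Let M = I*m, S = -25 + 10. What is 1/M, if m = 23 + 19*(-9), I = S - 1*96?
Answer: 1/16428 ≈ 6.0872e-5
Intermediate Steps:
S = -15
I = -111 (I = -15 - 1*96 = -15 - 96 = -111)
m = -148 (m = 23 - 171 = -148)
M = 16428 (M = -111*(-148) = 16428)
1/M = 1/16428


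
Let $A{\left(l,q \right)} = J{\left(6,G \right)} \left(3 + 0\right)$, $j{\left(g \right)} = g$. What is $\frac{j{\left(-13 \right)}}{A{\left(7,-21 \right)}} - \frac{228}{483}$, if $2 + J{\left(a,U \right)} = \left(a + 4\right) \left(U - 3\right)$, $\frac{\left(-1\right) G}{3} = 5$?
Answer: $- \frac{433}{966} \approx -0.44824$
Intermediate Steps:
$G = -15$ ($G = \left(-3\right) 5 = -15$)
$J{\left(a,U \right)} = -2 + \left(-3 + U\right) \left(4 + a\right)$ ($J{\left(a,U \right)} = -2 + \left(a + 4\right) \left(U - 3\right) = -2 + \left(4 + a\right) \left(-3 + U\right) = -2 + \left(-3 + U\right) \left(4 + a\right)$)
$A{\left(l,q \right)} = -546$ ($A{\left(l,q \right)} = \left(-14 - 18 + 4 \left(-15\right) - 90\right) \left(3 + 0\right) = \left(-14 - 18 - 60 - 90\right) 3 = \left(-182\right) 3 = -546$)
$\frac{j{\left(-13 \right)}}{A{\left(7,-21 \right)}} - \frac{228}{483} = - \frac{13}{-546} - \frac{228}{483} = \left(-13\right) \left(- \frac{1}{546}\right) - \frac{76}{161} = \frac{1}{42} - \frac{76}{161} = - \frac{433}{966}$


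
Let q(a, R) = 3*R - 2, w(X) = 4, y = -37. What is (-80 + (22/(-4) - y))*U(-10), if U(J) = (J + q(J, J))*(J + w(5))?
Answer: -12222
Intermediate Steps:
q(a, R) = -2 + 3*R
U(J) = (-2 + 4*J)*(4 + J) (U(J) = (J + (-2 + 3*J))*(J + 4) = (-2 + 4*J)*(4 + J))
(-80 + (22/(-4) - y))*U(-10) = (-80 + (22/(-4) - 1*(-37)))*(-8 + 4*(-10)**2 + 14*(-10)) = (-80 + (22*(-1/4) + 37))*(-8 + 4*100 - 140) = (-80 + (-11/2 + 37))*(-8 + 400 - 140) = (-80 + 63/2)*252 = -97/2*252 = -12222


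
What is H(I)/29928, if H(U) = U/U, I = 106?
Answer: 1/29928 ≈ 3.3414e-5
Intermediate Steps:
H(U) = 1
H(I)/29928 = 1/29928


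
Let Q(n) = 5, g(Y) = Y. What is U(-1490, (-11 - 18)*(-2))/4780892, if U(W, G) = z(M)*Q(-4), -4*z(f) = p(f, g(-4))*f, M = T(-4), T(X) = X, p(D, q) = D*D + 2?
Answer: 45/2390446 ≈ 1.8825e-5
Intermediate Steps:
p(D, q) = 2 + D² (p(D, q) = D² + 2 = 2 + D²)
M = -4
z(f) = -f*(2 + f²)/4 (z(f) = -(2 + f²)*f/4 = -f*(2 + f²)/4)
U(W, G) = 90 (U(W, G) = -¼*(-4)*(2 + (-4)²)*5 = -¼*(-4)*(2 + 16)*5 = -¼*(-4)*18*5 = 18*5 = 90)
U(-1490, (-11 - 18)*(-2))/4780892 = 90/4780892 = 90*(1/4780892) = 45/2390446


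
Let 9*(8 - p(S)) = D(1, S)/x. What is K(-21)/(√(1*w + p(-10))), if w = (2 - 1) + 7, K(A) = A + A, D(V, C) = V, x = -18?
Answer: -378*√5186/2593 ≈ -10.498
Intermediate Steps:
K(A) = 2*A
w = 8 (w = 1 + 7 = 8)
p(S) = 1297/162 (p(S) = 8 - 1/(9*(-18)) = 8 - (-1)/(9*18) = 8 - ⅑*(-1/18) = 8 + 1/162 = 1297/162)
K(-21)/(√(1*w + p(-10))) = (2*(-21))/(√(1*8 + 1297/162)) = -42/√(8 + 1297/162) = -42*9*√5186/2593 = -378*√5186/2593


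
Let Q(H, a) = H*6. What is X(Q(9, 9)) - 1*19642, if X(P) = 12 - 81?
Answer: -19711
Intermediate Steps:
Q(H, a) = 6*H
X(P) = -69
X(Q(9, 9)) - 1*19642 = -69 - 1*19642 = -69 - 19642 = -19711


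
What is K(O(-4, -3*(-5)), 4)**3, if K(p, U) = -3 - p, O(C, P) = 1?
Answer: -64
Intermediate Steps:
K(O(-4, -3*(-5)), 4)**3 = (-3 - 1*1)**3 = (-3 - 1)**3 = (-4)**3 = -64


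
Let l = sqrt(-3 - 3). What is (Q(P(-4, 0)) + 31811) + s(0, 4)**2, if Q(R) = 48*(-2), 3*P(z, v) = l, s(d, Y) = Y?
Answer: 31731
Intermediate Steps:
l = I*sqrt(6) (l = sqrt(-6) = I*sqrt(6) ≈ 2.4495*I)
P(z, v) = I*sqrt(6)/3 (P(z, v) = (I*sqrt(6))/3 = I*sqrt(6)/3)
Q(R) = -96
(Q(P(-4, 0)) + 31811) + s(0, 4)**2 = (-96 + 31811) + 4**2 = 31715 + 16 = 31731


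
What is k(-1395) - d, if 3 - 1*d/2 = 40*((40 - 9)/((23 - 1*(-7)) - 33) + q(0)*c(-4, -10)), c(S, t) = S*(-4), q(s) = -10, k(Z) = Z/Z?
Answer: -40895/3 ≈ -13632.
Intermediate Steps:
k(Z) = 1
c(S, t) = -4*S
d = 40898/3 (d = 6 - 80*((40 - 9)/((23 - 1*(-7)) - 33) - (-40)*(-4)) = 6 - 80*(31/((23 + 7) - 33) - 10*16) = 6 - 80*(31/(30 - 33) - 160) = 6 - 80*(31/(-3) - 160) = 6 - 80*(31*(-⅓) - 160) = 6 - 80*(-31/3 - 160) = 6 - 80*(-511)/3 = 6 - 2*(-20440/3) = 6 + 40880/3 = 40898/3 ≈ 13633.)
k(-1395) - d = 1 - 1*40898/3 = 1 - 40898/3 = -40895/3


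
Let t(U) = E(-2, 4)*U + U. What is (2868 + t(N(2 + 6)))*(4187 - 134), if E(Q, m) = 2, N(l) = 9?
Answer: 11733435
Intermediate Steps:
t(U) = 3*U (t(U) = 2*U + U = 3*U)
(2868 + t(N(2 + 6)))*(4187 - 134) = (2868 + 3*9)*(4187 - 134) = (2868 + 27)*4053 = 2895*4053 = 11733435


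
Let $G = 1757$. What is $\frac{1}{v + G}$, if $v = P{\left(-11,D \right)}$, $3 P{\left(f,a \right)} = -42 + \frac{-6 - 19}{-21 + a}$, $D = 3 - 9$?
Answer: $\frac{81}{141208} \approx 0.00057362$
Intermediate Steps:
$D = -6$ ($D = 3 - 9 = -6$)
$P{\left(f,a \right)} = -14 - \frac{25}{3 \left(-21 + a\right)}$ ($P{\left(f,a \right)} = \frac{-42 + \frac{-6 - 19}{-21 + a}}{3} = \frac{-42 - \frac{25}{-21 + a}}{3} = -14 - \frac{25}{3 \left(-21 + a\right)}$)
$v = - \frac{1109}{81}$ ($v = \frac{857 - -252}{3 \left(-21 - 6\right)} = \frac{857 + 252}{3 \left(-27\right)} = \frac{1}{3} \left(- \frac{1}{27}\right) 1109 = - \frac{1109}{81} \approx -13.691$)
$\frac{1}{v + G} = \frac{1}{- \frac{1109}{81} + 1757} = \frac{1}{\frac{141208}{81}} = \frac{81}{141208}$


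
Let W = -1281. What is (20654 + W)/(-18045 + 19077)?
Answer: 19373/1032 ≈ 18.772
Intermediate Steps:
(20654 + W)/(-18045 + 19077) = (20654 - 1281)/(-18045 + 19077) = 19373/1032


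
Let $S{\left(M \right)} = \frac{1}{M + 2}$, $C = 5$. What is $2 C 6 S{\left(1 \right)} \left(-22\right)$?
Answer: $-440$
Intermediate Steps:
$S{\left(M \right)} = \frac{1}{2 + M}$
$2 C 6 S{\left(1 \right)} \left(-22\right) = \frac{2 \cdot 5 \cdot 6}{2 + 1} \left(-22\right) = \frac{10 \cdot 6}{3} \left(-22\right) = 60 \cdot \frac{1}{3} \left(-22\right) = 20 \left(-22\right) = -440$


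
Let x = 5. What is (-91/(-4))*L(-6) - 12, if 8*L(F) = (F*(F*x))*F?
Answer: -12333/4 ≈ -3083.3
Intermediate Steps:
L(F) = 5*F³/8 (L(F) = ((F*(F*5))*F)/8 = ((F*(5*F))*F)/8 = ((5*F²)*F)/8 = (5*F³)/8 = 5*F³/8)
(-91/(-4))*L(-6) - 12 = (-91/(-4))*((5/8)*(-6)³) - 12 = (-91*(-¼))*((5/8)*(-216)) - 12 = (91/4)*(-135) - 12 = -12285/4 - 12 = -12333/4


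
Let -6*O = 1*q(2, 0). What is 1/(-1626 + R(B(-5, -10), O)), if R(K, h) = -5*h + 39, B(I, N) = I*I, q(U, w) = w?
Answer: -1/1587 ≈ -0.00063012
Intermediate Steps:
O = 0 (O = -0/6 = -⅙*0 = 0)
B(I, N) = I²
R(K, h) = 39 - 5*h
1/(-1626 + R(B(-5, -10), O)) = 1/(-1626 + (39 - 5*0)) = 1/(-1626 + (39 + 0)) = 1/(-1626 + 39) = 1/(-1587) = -1/1587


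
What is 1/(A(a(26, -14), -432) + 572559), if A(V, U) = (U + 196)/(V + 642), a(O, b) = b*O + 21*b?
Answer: 4/2290295 ≈ 1.7465e-6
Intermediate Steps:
a(O, b) = 21*b + O*b (a(O, b) = O*b + 21*b = 21*b + O*b)
A(V, U) = (196 + U)/(642 + V)
1/(A(a(26, -14), -432) + 572559) = 1/((196 - 432)/(642 - 14*(21 + 26)) + 572559) = 1/(-236/(642 - 14*47) + 572559) = 1/(-236/(642 - 658) + 572559) = 1/(-236/(-16) + 572559) = 1/(-1/16*(-236) + 572559) = 1/(59/4 + 572559) = 1/(2290295/4) = 4/2290295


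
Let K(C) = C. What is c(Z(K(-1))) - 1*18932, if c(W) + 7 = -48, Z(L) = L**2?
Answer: -18987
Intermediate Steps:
c(W) = -55 (c(W) = -7 - 48 = -55)
c(Z(K(-1))) - 1*18932 = -55 - 1*18932 = -55 - 18932 = -18987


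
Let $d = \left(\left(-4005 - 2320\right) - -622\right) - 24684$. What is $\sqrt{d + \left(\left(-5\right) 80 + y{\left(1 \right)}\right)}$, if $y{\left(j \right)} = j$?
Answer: $i \sqrt{30786} \approx 175.46 i$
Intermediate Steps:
$d = -30387$ ($d = \left(\left(-4005 - 2320\right) + 622\right) - 24684 = \left(-6325 + 622\right) - 24684 = -5703 - 24684 = -30387$)
$\sqrt{d + \left(\left(-5\right) 80 + y{\left(1 \right)}\right)} = \sqrt{-30387 + \left(\left(-5\right) 80 + 1\right)} = \sqrt{-30387 + \left(-400 + 1\right)} = \sqrt{-30387 - 399} = \sqrt{-30786} = i \sqrt{30786}$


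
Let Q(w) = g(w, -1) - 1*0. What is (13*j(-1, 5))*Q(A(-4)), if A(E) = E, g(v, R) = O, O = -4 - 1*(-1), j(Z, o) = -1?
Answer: 39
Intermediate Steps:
O = -3 (O = -4 + 1 = -3)
g(v, R) = -3
Q(w) = -3 (Q(w) = -3 - 1*0 = -3 + 0 = -3)
(13*j(-1, 5))*Q(A(-4)) = (13*(-1))*(-3) = -13*(-3) = 39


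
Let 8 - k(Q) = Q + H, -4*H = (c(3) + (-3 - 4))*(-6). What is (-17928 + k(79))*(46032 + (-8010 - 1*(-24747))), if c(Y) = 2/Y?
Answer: -2258365851/2 ≈ -1.1292e+9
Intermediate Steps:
H = -19/2 (H = -(2/3 + (-3 - 4))*(-6)/4 = -(2*(1/3) - 7)*(-6)/4 = -(2/3 - 7)*(-6)/4 = -(-19)*(-6)/12 = -1/4*38 = -19/2 ≈ -9.5000)
k(Q) = 35/2 - Q (k(Q) = 8 - (Q - 19/2) = 8 - (-19/2 + Q) = 8 + (19/2 - Q) = 35/2 - Q)
(-17928 + k(79))*(46032 + (-8010 - 1*(-24747))) = (-17928 + (35/2 - 1*79))*(46032 + (-8010 - 1*(-24747))) = (-17928 + (35/2 - 79))*(46032 + (-8010 + 24747)) = (-17928 - 123/2)*(46032 + 16737) = -35979/2*62769 = -2258365851/2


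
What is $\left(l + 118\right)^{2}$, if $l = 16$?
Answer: $17956$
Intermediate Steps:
$\left(l + 118\right)^{2} = \left(16 + 118\right)^{2} = 134^{2} = 17956$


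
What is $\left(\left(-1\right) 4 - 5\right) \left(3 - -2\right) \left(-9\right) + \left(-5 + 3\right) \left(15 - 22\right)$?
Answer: $419$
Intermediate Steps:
$\left(\left(-1\right) 4 - 5\right) \left(3 - -2\right) \left(-9\right) + \left(-5 + 3\right) \left(15 - 22\right) = \left(-4 - 5\right) \left(3 + 2\right) \left(-9\right) - -14 = \left(-9\right) 5 \left(-9\right) + 14 = \left(-45\right) \left(-9\right) + 14 = 405 + 14 = 419$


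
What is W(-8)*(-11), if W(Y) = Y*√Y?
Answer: 176*I*√2 ≈ 248.9*I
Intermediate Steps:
W(Y) = Y^(3/2)
W(-8)*(-11) = (-8)^(3/2)*(-11) = -16*I*√2*(-11) = 176*I*√2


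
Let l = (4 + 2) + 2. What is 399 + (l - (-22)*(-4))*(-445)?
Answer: 35999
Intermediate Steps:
l = 8 (l = 6 + 2 = 8)
399 + (l - (-22)*(-4))*(-445) = 399 + (8 - (-22)*(-4))*(-445) = 399 + (8 - 11*8)*(-445) = 399 + (8 - 88)*(-445) = 399 - 80*(-445) = 399 + 35600 = 35999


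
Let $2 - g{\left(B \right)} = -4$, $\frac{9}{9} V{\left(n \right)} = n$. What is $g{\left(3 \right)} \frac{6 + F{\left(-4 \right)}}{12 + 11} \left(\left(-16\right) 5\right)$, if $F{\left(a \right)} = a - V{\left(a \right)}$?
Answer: $- \frac{2880}{23} \approx -125.22$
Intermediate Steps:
$V{\left(n \right)} = n$
$g{\left(B \right)} = 6$ ($g{\left(B \right)} = 2 - -4 = 2 + 4 = 6$)
$F{\left(a \right)} = 0$ ($F{\left(a \right)} = a - a = 0$)
$g{\left(3 \right)} \frac{6 + F{\left(-4 \right)}}{12 + 11} \left(\left(-16\right) 5\right) = 6 \frac{6 + 0}{12 + 11} \left(\left(-16\right) 5\right) = 6 \cdot \frac{6}{23} \left(-80\right) = \frac{36}{23} \left(-80\right) = - \frac{2880}{23}$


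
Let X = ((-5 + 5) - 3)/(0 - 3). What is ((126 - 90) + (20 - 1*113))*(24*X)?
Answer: -1368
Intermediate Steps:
X = 1 (X = (0 - 3)/(-3) = -3*(-1/3) = 1)
((126 - 90) + (20 - 1*113))*(24*X) = ((126 - 90) + (20 - 1*113))*(24*1) = (36 + (20 - 113))*24 = (36 - 93)*24 = -57*24 = -1368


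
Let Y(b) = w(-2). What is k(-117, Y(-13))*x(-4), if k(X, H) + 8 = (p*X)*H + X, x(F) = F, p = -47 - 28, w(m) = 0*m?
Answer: 500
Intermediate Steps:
w(m) = 0
p = -75
Y(b) = 0
k(X, H) = -8 + X - 75*H*X (k(X, H) = -8 + ((-75*X)*H + X) = -8 + (-75*H*X + X) = -8 + (X - 75*H*X) = -8 + X - 75*H*X)
k(-117, Y(-13))*x(-4) = (-8 - 117 - 75*0*(-117))*(-4) = (-8 - 117 + 0)*(-4) = -125*(-4) = 500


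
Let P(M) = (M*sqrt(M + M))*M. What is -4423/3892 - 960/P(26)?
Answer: -4423/3892 - 120*sqrt(13)/2197 ≈ -1.3334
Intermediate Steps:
P(M) = sqrt(2)*M**(5/2) (P(M) = (M*sqrt(2*M))*M = (M*(sqrt(2)*sqrt(M)))*M = (sqrt(2)*M**(3/2))*M = sqrt(2)*M**(5/2))
-4423/3892 - 960/P(26) = -4423/3892 - 960*sqrt(13)/17576 = -4423/3892 - 120*sqrt(13)/2197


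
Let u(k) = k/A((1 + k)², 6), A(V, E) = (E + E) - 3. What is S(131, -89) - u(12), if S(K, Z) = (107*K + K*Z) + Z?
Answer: 6803/3 ≈ 2267.7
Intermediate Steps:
A(V, E) = -3 + 2*E (A(V, E) = 2*E - 3 = -3 + 2*E)
S(K, Z) = Z + 107*K + K*Z
u(k) = k/9 (u(k) = k/(-3 + 2*6) = k/(-3 + 12) = k/9)
S(131, -89) - u(12) = (-89 + 107*131 + 131*(-89)) - 12/9 = (-89 + 14017 - 11659) - 1*4/3 = 2269 - 4/3 = 6803/3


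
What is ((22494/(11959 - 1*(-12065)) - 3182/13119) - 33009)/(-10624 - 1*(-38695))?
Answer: -1733876021881/1474526849796 ≈ -1.1759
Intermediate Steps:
((22494/(11959 - 1*(-12065)) - 3182/13119) - 33009)/(-10624 - 1*(-38695)) = ((22494/(11959 + 12065) - 3182*1/13119) - 33009)/(-10624 + 38695) = ((22494/24024 - 3182/13119) - 33009)/28071 = ((22494*(1/24024) - 3182/13119) - 33009)*(1/28071) = ((3749/4004 - 3182/13119) - 33009)*(1/28071) = (36442403/52528476 - 33009)*(1/28071) = -1733876021881/52528476*1/28071 = -1733876021881/1474526849796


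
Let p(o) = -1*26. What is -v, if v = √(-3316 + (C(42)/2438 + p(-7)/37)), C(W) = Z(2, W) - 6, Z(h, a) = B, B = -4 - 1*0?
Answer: -I*√6747112337981/45103 ≈ -57.591*I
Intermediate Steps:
p(o) = -26
B = -4 (B = -4 + 0 = -4)
Z(h, a) = -4
C(W) = -10 (C(W) = -4 - 6 = -10)
v = I*√6747112337981/45103 (v = √(-3316 + (-10/2438 - 26/37)) = √(-3316 + (-10*1/2438 - 26*1/37)) = √(-3316 + (-5/1219 - 26/37)) = √(-3316 - 31879/45103) = √(-149593427/45103) = I*√6747112337981/45103 ≈ 57.591*I)
-v = -I*√6747112337981/45103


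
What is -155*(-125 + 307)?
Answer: -28210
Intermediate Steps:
-155*(-125 + 307) = -155*182 = -28210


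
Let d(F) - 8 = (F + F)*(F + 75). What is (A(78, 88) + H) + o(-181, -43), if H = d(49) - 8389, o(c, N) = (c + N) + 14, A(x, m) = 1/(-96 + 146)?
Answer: 178051/50 ≈ 3561.0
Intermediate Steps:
d(F) = 8 + 2*F*(75 + F) (d(F) = 8 + (F + F)*(F + 75) = 8 + (2*F)*(75 + F) = 8 + 2*F*(75 + F))
A(x, m) = 1/50
o(c, N) = 14 + N + c (o(c, N) = (N + c) + 14 = 14 + N + c)
H = 3771 (H = (8 + 2*49**2 + 150*49) - 8389 = (8 + 2*2401 + 7350) - 8389 = (8 + 4802 + 7350) - 8389 = 12160 - 8389 = 3771)
(A(78, 88) + H) + o(-181, -43) = (1/50 + 3771) + (14 - 43 - 181) = 188551/50 - 210 = 178051/50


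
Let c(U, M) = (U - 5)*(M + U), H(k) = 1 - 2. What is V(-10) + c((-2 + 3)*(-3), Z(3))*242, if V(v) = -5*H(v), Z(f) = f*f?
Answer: -11611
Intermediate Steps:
Z(f) = f²
H(k) = -1
c(U, M) = (-5 + U)*(M + U)
V(v) = 5 (V(v) = -5*(-1) = 5)
V(-10) + c((-2 + 3)*(-3), Z(3))*242 = 5 + (((-2 + 3)*(-3))² - 5*3² - 5*(-2 + 3)*(-3) + 3²*((-2 + 3)*(-3)))*242 = 5 + ((1*(-3))² - 5*9 - 5*(-3) + 9*(1*(-3)))*242 = 5 + ((-3)² - 45 - 5*(-3) + 9*(-3))*242 = 5 + (9 - 45 + 15 - 27)*242 = 5 - 48*242 = 5 - 11616 = -11611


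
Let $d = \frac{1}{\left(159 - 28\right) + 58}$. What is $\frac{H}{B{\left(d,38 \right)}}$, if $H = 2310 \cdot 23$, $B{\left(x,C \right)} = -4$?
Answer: $- \frac{26565}{2} \approx -13283.0$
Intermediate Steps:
$d = \frac{1}{189}$ ($d = \frac{1}{131 + 58} = \frac{1}{189} \approx 0.005291$)
$H = 53130$
$\frac{H}{B{\left(d,38 \right)}} = \frac{53130}{-4} = 53130 \left(- \frac{1}{4}\right) = - \frac{26565}{2}$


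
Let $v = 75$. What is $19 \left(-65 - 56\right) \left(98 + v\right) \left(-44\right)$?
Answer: $17499988$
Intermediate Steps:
$19 \left(-65 - 56\right) \left(98 + v\right) \left(-44\right) = 19 \left(-65 - 56\right) \left(98 + 75\right) \left(-44\right) = 19 \left(\left(-121\right) 173\right) \left(-44\right) = 19 \left(-20933\right) \left(-44\right) = \left(-397727\right) \left(-44\right) = 17499988$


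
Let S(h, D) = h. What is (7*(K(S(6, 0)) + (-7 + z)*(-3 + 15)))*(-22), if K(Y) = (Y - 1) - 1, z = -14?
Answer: 38192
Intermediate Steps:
K(Y) = -2 + Y (K(Y) = (-1 + Y) - 1 = -2 + Y)
(7*(K(S(6, 0)) + (-7 + z)*(-3 + 15)))*(-22) = (7*((-2 + 6) + (-7 - 14)*(-3 + 15)))*(-22) = (7*(4 - 21*12))*(-22) = (7*(4 - 252))*(-22) = (7*(-248))*(-22) = -1736*(-22) = 38192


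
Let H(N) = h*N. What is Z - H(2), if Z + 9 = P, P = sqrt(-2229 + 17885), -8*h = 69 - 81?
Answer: -12 + 2*sqrt(3914) ≈ 113.12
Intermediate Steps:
h = 3/2 (h = -(69 - 81)/8 = -1/8*(-12) = 3/2 ≈ 1.5000)
P = 2*sqrt(3914) (P = sqrt(15656) = 2*sqrt(3914) ≈ 125.12)
H(N) = 3*N/2
Z = -9 + 2*sqrt(3914) ≈ 116.12
Z - H(2) = (-9 + 2*sqrt(3914)) - 3*2/2 = (-9 + 2*sqrt(3914)) - 1*3 = (-9 + 2*sqrt(3914)) - 3 = -12 + 2*sqrt(3914)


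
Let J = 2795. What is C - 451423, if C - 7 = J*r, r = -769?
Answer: -2600771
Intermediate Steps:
C = -2149348 (C = 7 + 2795*(-769) = 7 - 2149355 = -2149348)
C - 451423 = -2149348 - 451423 = -2600771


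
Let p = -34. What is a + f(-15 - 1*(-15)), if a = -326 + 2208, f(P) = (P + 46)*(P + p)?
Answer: 318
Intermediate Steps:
f(P) = (-34 + P)*(46 + P) (f(P) = (P + 46)*(P - 34) = (46 + P)*(-34 + P) = (-34 + P)*(46 + P))
a = 1882
a + f(-15 - 1*(-15)) = 1882 + (-1564 + (-15 - 1*(-15))² + 12*(-15 - 1*(-15))) = 1882 + (-1564 + (-15 + 15)² + 12*(-15 + 15)) = 1882 + (-1564 + 0² + 12*0) = 1882 + (-1564 + 0 + 0) = 1882 - 1564 = 318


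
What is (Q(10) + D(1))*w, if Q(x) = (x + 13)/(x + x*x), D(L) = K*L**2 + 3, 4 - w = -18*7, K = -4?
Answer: -1131/11 ≈ -102.82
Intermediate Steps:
w = 130 (w = 4 - (-18)*7 = 4 - 1*(-126) = 4 + 126 = 130)
D(L) = 3 - 4*L**2 (D(L) = -4*L**2 + 3 = 3 - 4*L**2)
Q(x) = (13 + x)/(x + x**2)
(Q(10) + D(1))*w = ((13 + 10)/(10*(1 + 10)) + (3 - 4*1**2))*130 = ((1/10)*23/11 + (3 - 4*1))*130 = ((1/10)*(1/11)*23 + (3 - 4))*130 = (23/110 - 1)*130 = -87/110*130 = -1131/11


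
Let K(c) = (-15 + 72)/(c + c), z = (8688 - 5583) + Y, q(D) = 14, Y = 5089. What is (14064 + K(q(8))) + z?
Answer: 623281/28 ≈ 22260.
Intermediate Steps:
z = 8194 (z = (8688 - 5583) + 5089 = 3105 + 5089 = 8194)
K(c) = 57/(2*c) (K(c) = 57/((2*c)) = 57*(1/(2*c)) = 57/(2*c))
(14064 + K(q(8))) + z = (14064 + (57/2)/14) + 8194 = (14064 + (57/2)*(1/14)) + 8194 = (14064 + 57/28) + 8194 = 393849/28 + 8194 = 623281/28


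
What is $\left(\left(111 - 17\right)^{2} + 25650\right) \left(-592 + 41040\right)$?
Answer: $1394889728$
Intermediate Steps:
$\left(\left(111 - 17\right)^{2} + 25650\right) \left(-592 + 41040\right) = \left(94^{2} + 25650\right) 40448 = \left(8836 + 25650\right) 40448 = 34486 \cdot 40448 = 1394889728$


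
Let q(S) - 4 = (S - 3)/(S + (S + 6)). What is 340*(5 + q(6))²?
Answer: 257125/9 ≈ 28569.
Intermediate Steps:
q(S) = 4 + (-3 + S)/(6 + 2*S) (q(S) = 4 + (S - 3)/(S + (S + 6)) = 4 + (-3 + S)/(S + (6 + S)) = 4 + (-3 + S)/(6 + 2*S))
340*(5 + q(6))² = 340*(5 + 3*(7 + 3*6)/(2*(3 + 6)))² = 340*(5 + (3/2)*(7 + 18)/9)² = 340*(5 + (3/2)*(⅑)*25)² = 340*(5 + 25/6)² = 340*(55/6)² = 340*(3025/36) = 257125/9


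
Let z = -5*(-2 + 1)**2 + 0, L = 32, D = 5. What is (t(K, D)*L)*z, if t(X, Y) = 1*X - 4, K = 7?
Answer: -480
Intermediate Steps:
t(X, Y) = -4 + X (t(X, Y) = X - 4 = -4 + X)
z = -5 (z = -5*(-1)**2 + 0 = -5*1 + 0 = -5 + 0 = -5)
(t(K, D)*L)*z = ((-4 + 7)*32)*(-5) = (3*32)*(-5) = 96*(-5) = -480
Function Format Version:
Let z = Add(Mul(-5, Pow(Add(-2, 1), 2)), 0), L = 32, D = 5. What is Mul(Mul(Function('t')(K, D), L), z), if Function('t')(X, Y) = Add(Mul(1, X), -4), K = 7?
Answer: -480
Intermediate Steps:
Function('t')(X, Y) = Add(-4, X) (Function('t')(X, Y) = Add(X, -4) = Add(-4, X))
z = -5 (z = Add(Mul(-5, Pow(-1, 2)), 0) = Add(Mul(-5, 1), 0) = Add(-5, 0) = -5)
Mul(Mul(Function('t')(K, D), L), z) = Mul(Mul(Add(-4, 7), 32), -5) = Mul(Mul(3, 32), -5) = Mul(96, -5) = -480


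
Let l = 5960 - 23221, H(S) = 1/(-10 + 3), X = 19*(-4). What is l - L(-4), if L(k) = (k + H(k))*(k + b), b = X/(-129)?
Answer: -15599443/903 ≈ -17275.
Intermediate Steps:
X = -76
H(S) = -⅐ (H(S) = 1/(-7) = -⅐)
l = -17261
b = 76/129 (b = -76/(-129) = -76*(-1/129) = 76/129 ≈ 0.58915)
L(k) = (-⅐ + k)*(76/129 + k) (L(k) = (k - ⅐)*(k + 76/129) = (-⅐ + k)*(76/129 + k))
l - L(-4) = -17261 - (-76/903 + (-4)² + (403/903)*(-4)) = -17261 - (-76/903 + 16 - 1612/903) = -17261 - 1*12760/903 = -17261 - 12760/903 = -15599443/903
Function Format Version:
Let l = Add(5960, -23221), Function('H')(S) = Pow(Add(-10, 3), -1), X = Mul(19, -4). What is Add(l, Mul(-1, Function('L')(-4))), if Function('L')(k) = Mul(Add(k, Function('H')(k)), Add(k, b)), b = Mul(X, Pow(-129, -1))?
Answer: Rational(-15599443, 903) ≈ -17275.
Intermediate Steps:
X = -76
Function('H')(S) = Rational(-1, 7) (Function('H')(S) = Pow(-7, -1) = Rational(-1, 7))
l = -17261
b = Rational(76, 129) (b = Mul(-76, Pow(-129, -1)) = Mul(-76, Rational(-1, 129)) = Rational(76, 129) ≈ 0.58915)
Function('L')(k) = Mul(Add(Rational(-1, 7), k), Add(Rational(76, 129), k)) (Function('L')(k) = Mul(Add(k, Rational(-1, 7)), Add(k, Rational(76, 129))) = Mul(Add(Rational(-1, 7), k), Add(Rational(76, 129), k)))
Add(l, Mul(-1, Function('L')(-4))) = Add(-17261, Mul(-1, Add(Rational(-76, 903), Pow(-4, 2), Mul(Rational(403, 903), -4)))) = Add(-17261, Mul(-1, Add(Rational(-76, 903), 16, Rational(-1612, 903)))) = Add(-17261, Mul(-1, Rational(12760, 903))) = Add(-17261, Rational(-12760, 903)) = Rational(-15599443, 903)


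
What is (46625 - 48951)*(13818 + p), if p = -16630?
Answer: 6540712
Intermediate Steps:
(46625 - 48951)*(13818 + p) = (46625 - 48951)*(13818 - 16630) = -2326*(-2812) = 6540712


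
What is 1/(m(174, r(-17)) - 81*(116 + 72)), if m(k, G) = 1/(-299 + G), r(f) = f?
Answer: -316/4812049 ≈ -6.5668e-5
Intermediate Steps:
1/(m(174, r(-17)) - 81*(116 + 72)) = 1/(1/(-299 - 17) - 81*(116 + 72)) = 1/(1/(-316) - 81*188) = 1/(-1/316 - 15228) = 1/(-4812049/316) = -316/4812049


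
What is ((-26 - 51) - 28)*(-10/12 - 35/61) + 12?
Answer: 19489/122 ≈ 159.75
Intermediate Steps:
((-26 - 51) - 28)*(-10/12 - 35/61) + 12 = (-77 - 28)*(-10*1/12 - 35*1/61) + 12 = -105*(-⅚ - 35/61) + 12 = -105*(-515/366) + 12 = 18025/122 + 12 = 19489/122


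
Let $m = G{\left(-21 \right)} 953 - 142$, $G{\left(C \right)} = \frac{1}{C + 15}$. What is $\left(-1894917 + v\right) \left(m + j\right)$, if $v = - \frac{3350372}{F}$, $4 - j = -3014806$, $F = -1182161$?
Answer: $- \frac{40516696605317444575}{7092966} \approx -5.7122 \cdot 10^{12}$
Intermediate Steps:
$j = 3014810$ ($j = 4 - -3014806 = 4 + 3014806 = 3014810$)
$G{\left(C \right)} = \frac{1}{15 + C}$
$m = - \frac{1805}{6}$ ($m = \frac{1}{15 - 21} \cdot 953 - 142 = \frac{1}{-6} \cdot 953 - 142 = \left(- \frac{1}{6}\right) 953 - 142 = - \frac{953}{6} - 142 = - \frac{1805}{6} \approx -300.83$)
$v = \frac{3350372}{1182161}$ ($v = - \frac{3350372}{-1182161} = \left(-3350372\right) \left(- \frac{1}{1182161}\right) = \frac{3350372}{1182161} \approx 2.8341$)
$\left(-1894917 + v\right) \left(m + j\right) = \left(-1894917 + \frac{3350372}{1182161}\right) \left(- \frac{1805}{6} + 3014810\right) = \left(- \frac{2240093625265}{1182161}\right) \frac{18087055}{6} = - \frac{40516696605317444575}{7092966}$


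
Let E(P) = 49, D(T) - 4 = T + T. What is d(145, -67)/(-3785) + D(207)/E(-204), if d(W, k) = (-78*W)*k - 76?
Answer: -35544876/185465 ≈ -191.65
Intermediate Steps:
D(T) = 4 + 2*T (D(T) = 4 + (T + T) = 4 + 2*T)
d(W, k) = -76 - 78*W*k (d(W, k) = -78*W*k - 76 = -76 - 78*W*k)
d(145, -67)/(-3785) + D(207)/E(-204) = (-76 - 78*145*(-67))/(-3785) + (4 + 2*207)/49 = (-76 + 757770)*(-1/3785) + (4 + 414)*(1/49) = 757694*(-1/3785) + 418*(1/49) = -757694/3785 + 418/49 = -35544876/185465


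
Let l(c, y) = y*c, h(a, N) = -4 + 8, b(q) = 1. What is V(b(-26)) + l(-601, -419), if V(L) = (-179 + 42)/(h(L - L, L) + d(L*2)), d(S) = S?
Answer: 1510777/6 ≈ 2.5180e+5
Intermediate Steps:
h(a, N) = 4
l(c, y) = c*y
V(L) = -137/(4 + 2*L) (V(L) = (-179 + 42)/(4 + L*2) = -137/(4 + 2*L))
V(b(-26)) + l(-601, -419) = -137/(4 + 2*1) - 601*(-419) = -137/(4 + 2) + 251819 = -137/6 + 251819 = 1510777/6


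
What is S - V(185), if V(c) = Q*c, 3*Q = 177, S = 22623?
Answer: 11708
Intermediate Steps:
Q = 59 (Q = (⅓)*177 = 59)
V(c) = 59*c
S - V(185) = 22623 - 59*185 = 22623 - 1*10915 = 22623 - 10915 = 11708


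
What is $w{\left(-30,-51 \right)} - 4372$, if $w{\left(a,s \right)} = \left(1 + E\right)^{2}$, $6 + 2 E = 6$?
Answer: $-4371$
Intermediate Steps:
$E = 0$ ($E = -3 + \frac{1}{2} \cdot 6 = -3 + 3 = 0$)
$w{\left(a,s \right)} = 1$ ($w{\left(a,s \right)} = \left(1 + 0\right)^{2} = 1^{2} = 1$)
$w{\left(-30,-51 \right)} - 4372 = 1 - 4372 = -4371$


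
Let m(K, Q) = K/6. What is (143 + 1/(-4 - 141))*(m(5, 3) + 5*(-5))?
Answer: -10367/3 ≈ -3455.7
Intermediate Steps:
m(K, Q) = K/6 (m(K, Q) = K*(⅙) = K/6)
(143 + 1/(-4 - 141))*(m(5, 3) + 5*(-5)) = (143 + 1/(-4 - 141))*((⅙)*5 + 5*(-5)) = (143 + 1/(-145))*(⅚ - 25) = (143 - 1/145)*(-145/6) = (20734/145)*(-145/6) = -10367/3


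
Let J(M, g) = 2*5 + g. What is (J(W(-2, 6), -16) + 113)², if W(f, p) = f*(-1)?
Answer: 11449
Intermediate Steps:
W(f, p) = -f
J(M, g) = 10 + g
(J(W(-2, 6), -16) + 113)² = ((10 - 16) + 113)² = (-6 + 113)² = 107² = 11449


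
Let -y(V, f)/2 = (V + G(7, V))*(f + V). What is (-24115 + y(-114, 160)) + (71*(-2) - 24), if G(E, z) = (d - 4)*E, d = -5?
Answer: -7997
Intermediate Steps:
G(E, z) = -9*E (G(E, z) = (-5 - 4)*E = -9*E)
y(V, f) = -2*(-63 + V)*(V + f) (y(V, f) = -2*(V - 9*7)*(f + V) = -2*(V - 63)*(V + f) = -2*(-63 + V)*(V + f))
(-24115 + y(-114, 160)) + (71*(-2) - 24) = (-24115 + (-2*(-114)**2 + 126*(-114) + 126*160 - 2*(-114)*160)) + (71*(-2) - 24) = (-24115 + (-2*12996 - 14364 + 20160 + 36480)) + (-142 - 24) = (-24115 + (-25992 - 14364 + 20160 + 36480)) - 166 = (-24115 + 16284) - 166 = -7831 - 166 = -7997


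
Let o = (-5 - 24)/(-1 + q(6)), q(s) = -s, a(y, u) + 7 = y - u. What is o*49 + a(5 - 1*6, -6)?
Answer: 201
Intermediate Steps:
a(y, u) = -7 + y - u (a(y, u) = -7 + (y - u) = -7 + y - u)
o = 29/7 (o = (-5 - 24)/(-1 - 1*6) = -29/(-1 - 6) = -29/(-7) = -29*(-⅐) = 29/7 ≈ 4.1429)
o*49 + a(5 - 1*6, -6) = (29/7)*49 + (-7 + (5 - 1*6) - 1*(-6)) = 203 + (-7 + (5 - 6) + 6) = 203 + (-7 - 1 + 6) = 203 - 2 = 201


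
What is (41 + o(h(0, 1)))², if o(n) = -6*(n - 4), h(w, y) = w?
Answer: 4225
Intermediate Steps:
o(n) = 24 - 6*n (o(n) = -6*(-4 + n) = 24 - 6*n)
(41 + o(h(0, 1)))² = (41 + (24 - 6*0))² = (41 + (24 + 0))² = (41 + 24)² = 65² = 4225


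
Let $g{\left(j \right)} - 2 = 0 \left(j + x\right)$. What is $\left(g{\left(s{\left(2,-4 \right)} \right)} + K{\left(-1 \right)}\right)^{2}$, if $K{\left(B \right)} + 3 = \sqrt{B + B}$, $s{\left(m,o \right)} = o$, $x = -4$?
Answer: $\left(-1 + i \sqrt{2}\right)^{2} \approx -1.0 - 2.8284 i$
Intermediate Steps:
$g{\left(j \right)} = 2$ ($g{\left(j \right)} = 2 + 0 \left(j - 4\right) = 2 + 0 \left(-4 + j\right) = 2 + 0 = 2$)
$K{\left(B \right)} = -3 + \sqrt{2} \sqrt{B}$ ($K{\left(B \right)} = -3 + \sqrt{B + B} = -3 + \sqrt{2 B} = -3 + \sqrt{2} \sqrt{B}$)
$\left(g{\left(s{\left(2,-4 \right)} \right)} + K{\left(-1 \right)}\right)^{2} = \left(2 - \left(3 - \sqrt{2} \sqrt{-1}\right)\right)^{2} = \left(2 - \left(3 - \sqrt{2} i\right)\right)^{2} = \left(2 - \left(3 - i \sqrt{2}\right)\right)^{2} = \left(-1 + i \sqrt{2}\right)^{2}$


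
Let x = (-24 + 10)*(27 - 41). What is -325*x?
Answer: -63700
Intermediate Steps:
x = 196 (x = -14*(-14) = 196)
-325*x = -325*196 = -63700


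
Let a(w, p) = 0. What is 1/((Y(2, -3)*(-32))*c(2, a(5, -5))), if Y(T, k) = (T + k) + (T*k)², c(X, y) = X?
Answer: -1/2240 ≈ -0.00044643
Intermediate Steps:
Y(T, k) = T + k + T²*k² (Y(T, k) = (T + k) + T²*k² = T + k + T²*k²)
1/((Y(2, -3)*(-32))*c(2, a(5, -5))) = 1/(((2 - 3 + 2²*(-3)²)*(-32))*2) = 1/(((2 - 3 + 4*9)*(-32))*2) = 1/(((2 - 3 + 36)*(-32))*2) = 1/((35*(-32))*2) = 1/(-1120*2) = 1/(-2240) = -1/2240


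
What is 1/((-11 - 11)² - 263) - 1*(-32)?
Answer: 7073/221 ≈ 32.005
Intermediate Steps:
1/((-11 - 11)² - 263) - 1*(-32) = 1/((-22)² - 263) + 32 = 1/(484 - 263) + 32 = 1/221 + 32 = 7073/221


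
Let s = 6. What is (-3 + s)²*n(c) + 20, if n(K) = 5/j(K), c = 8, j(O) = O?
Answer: 205/8 ≈ 25.625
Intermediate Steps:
n(K) = 5/K
(-3 + s)²*n(c) + 20 = (-3 + 6)²*(5/8) + 20 = 3²*(5*(⅛)) + 20 = 9*(5/8) + 20 = 45/8 + 20 = 205/8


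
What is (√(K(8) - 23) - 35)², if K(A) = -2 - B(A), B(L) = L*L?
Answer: (35 - I*√89)² ≈ 1136.0 - 660.38*I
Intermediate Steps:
B(L) = L²
K(A) = -2 - A²
(√(K(8) - 23) - 35)² = (√((-2 - 1*8²) - 23) - 35)² = (√((-2 - 1*64) - 23) - 35)² = (√((-2 - 64) - 23) - 35)² = (√(-66 - 23) - 35)² = (√(-89) - 35)² = (I*√89 - 35)² = (-35 + I*√89)²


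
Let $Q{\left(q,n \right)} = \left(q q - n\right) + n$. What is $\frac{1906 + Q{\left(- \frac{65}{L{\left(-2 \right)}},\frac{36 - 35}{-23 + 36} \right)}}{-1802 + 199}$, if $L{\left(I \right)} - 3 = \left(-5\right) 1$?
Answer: $- \frac{11849}{6412} \approx -1.8479$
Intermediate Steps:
$L{\left(I \right)} = -2$ ($L{\left(I \right)} = 3 - 5 = -2$)
$Q{\left(q,n \right)} = q^{2}$ ($Q{\left(q,n \right)} = \left(q^{2} - n\right) + n = q^{2}$)
$\frac{1906 + Q{\left(- \frac{65}{L{\left(-2 \right)}},\frac{36 - 35}{-23 + 36} \right)}}{-1802 + 199} = \frac{1906 + \left(- \frac{65}{-2}\right)^{2}}{-1802 + 199} = \frac{1906 + \left(\left(-65\right) \left(- \frac{1}{2}\right)\right)^{2}}{-1603} = \left(1906 + \left(\frac{65}{2}\right)^{2}\right) \left(- \frac{1}{1603}\right) = \left(1906 + \frac{4225}{4}\right) \left(- \frac{1}{1603}\right) = \frac{11849}{4} \left(- \frac{1}{1603}\right) = - \frac{11849}{6412}$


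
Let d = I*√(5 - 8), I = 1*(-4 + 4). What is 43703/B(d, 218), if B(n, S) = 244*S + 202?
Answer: 3973/4854 ≈ 0.81850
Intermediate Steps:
I = 0 (I = 1*0 = 0)
d = 0 (d = 0*√(5 - 8) = 0*√(-3) = 0*(I*√3) = 0)
B(n, S) = 202 + 244*S
43703/B(d, 218) = 43703/(202 + 244*218) = 43703/(202 + 53192) = 43703/53394 = 43703*(1/53394) = 3973/4854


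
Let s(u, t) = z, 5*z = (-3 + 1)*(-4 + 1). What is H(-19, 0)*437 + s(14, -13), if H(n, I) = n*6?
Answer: -249084/5 ≈ -49817.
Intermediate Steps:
H(n, I) = 6*n
z = 6/5 (z = ((-3 + 1)*(-4 + 1))/5 = (-2*(-3))/5 = (1/5)*6 = 6/5 ≈ 1.2000)
s(u, t) = 6/5
H(-19, 0)*437 + s(14, -13) = (6*(-19))*437 + 6/5 = -114*437 + 6/5 = -49818 + 6/5 = -249084/5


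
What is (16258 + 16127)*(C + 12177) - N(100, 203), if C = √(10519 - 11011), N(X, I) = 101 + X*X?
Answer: 394342044 + 64770*I*√123 ≈ 3.9434e+8 + 7.1833e+5*I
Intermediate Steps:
N(X, I) = 101 + X²
C = 2*I*√123 (C = √(-492) = 2*I*√123 ≈ 22.181*I)
(16258 + 16127)*(C + 12177) - N(100, 203) = (16258 + 16127)*(2*I*√123 + 12177) - (101 + 100²) = 32385*(12177 + 2*I*√123) - (101 + 10000) = (394352145 + 64770*I*√123) - 1*10101 = (394352145 + 64770*I*√123) - 10101 = 394342044 + 64770*I*√123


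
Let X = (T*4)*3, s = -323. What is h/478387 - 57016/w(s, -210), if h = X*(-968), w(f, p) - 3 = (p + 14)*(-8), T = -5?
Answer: -27184469512/751545977 ≈ -36.171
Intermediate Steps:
w(f, p) = -109 - 8*p (w(f, p) = 3 + (p + 14)*(-8) = 3 + (14 + p)*(-8) = 3 + (-112 - 8*p) = -109 - 8*p)
X = -60 (X = -5*4*3 = -20*3 = -60)
h = 58080 (h = -60*(-968) = 58080)
h/478387 - 57016/w(s, -210) = 58080/478387 - 57016/(-109 - 8*(-210)) = 58080*(1/478387) - 57016/(-109 + 1680) = 58080/478387 - 57016/1571 = -27184469512/751545977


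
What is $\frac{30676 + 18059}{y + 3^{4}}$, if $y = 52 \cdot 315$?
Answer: $\frac{5415}{1829} \approx 2.9606$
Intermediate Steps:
$y = 16380$
$\frac{30676 + 18059}{y + 3^{4}} = \frac{30676 + 18059}{16380 + 3^{4}} = \frac{48735}{16380 + 81} = \frac{48735}{16461} = 48735 \cdot \frac{1}{16461} = \frac{5415}{1829}$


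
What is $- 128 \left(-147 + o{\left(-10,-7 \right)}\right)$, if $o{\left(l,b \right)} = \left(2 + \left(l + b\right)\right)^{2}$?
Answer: $-9984$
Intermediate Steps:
$o{\left(l,b \right)} = \left(2 + b + l\right)^{2}$ ($o{\left(l,b \right)} = \left(2 + \left(b + l\right)\right)^{2} = \left(2 + b + l\right)^{2}$)
$- 128 \left(-147 + o{\left(-10,-7 \right)}\right) = - 128 \left(-147 + \left(2 - 7 - 10\right)^{2}\right) = - 128 \left(-147 + \left(-15\right)^{2}\right) = - 128 \left(-147 + 225\right) = \left(-128\right) 78 = -9984$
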